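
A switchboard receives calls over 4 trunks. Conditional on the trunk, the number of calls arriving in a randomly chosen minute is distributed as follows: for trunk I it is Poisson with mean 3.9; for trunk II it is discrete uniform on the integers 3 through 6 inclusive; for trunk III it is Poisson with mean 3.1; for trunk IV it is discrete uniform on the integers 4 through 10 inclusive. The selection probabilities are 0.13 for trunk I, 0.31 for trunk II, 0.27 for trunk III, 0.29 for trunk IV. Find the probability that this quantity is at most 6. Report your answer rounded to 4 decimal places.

0.8107

Conditional on each trunk, P(X ≤ 6): I: 0.899483; II: 1; III: 0.961196; IV: 0.428571.
By total probability, P(X ≤ 6) = 0.13·0.899483 + 0.31·1 + 0.27·0.961196 + 0.29·0.428571 = 0.810741.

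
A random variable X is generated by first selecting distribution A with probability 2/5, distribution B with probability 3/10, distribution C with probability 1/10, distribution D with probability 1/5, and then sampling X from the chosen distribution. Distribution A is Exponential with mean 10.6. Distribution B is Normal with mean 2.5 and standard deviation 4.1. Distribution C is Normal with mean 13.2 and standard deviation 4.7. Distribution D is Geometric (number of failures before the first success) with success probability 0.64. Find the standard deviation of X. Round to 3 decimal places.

8.685

Per component, A: μ=10.6, E[X²]=224.72; B: μ=2.5, E[X²]=23.06; C: μ=13.2, E[X²]=196.33; D: μ=0.5625, E[X²]=1.19531.
E[X] = 0.4·10.6 + 0.3·2.5 + 0.1·13.2 + 0.2·0.5625 = 6.4225.
E[X²] = 0.4·224.72 + 0.3·23.06 + 0.1·196.33 + 0.2·1.19531 = 116.678.
Var(X) = E[X²] − (E[X])² = 116.678 − 41.2485 = 75.4296.
SD(X) = √75.4296 = 8.68502.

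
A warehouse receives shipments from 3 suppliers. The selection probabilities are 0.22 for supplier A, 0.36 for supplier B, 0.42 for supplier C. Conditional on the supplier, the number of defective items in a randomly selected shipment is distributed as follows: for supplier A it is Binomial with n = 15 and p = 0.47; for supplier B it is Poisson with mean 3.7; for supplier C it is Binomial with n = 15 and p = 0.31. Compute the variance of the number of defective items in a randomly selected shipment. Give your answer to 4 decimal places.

Per component, A: μ=7.05, E[X²]=53.439; B: μ=3.7, E[X²]=17.39; C: μ=4.65, E[X²]=24.831.
E[X] = 0.22·7.05 + 0.36·3.7 + 0.42·4.65 = 4.836.
E[X²] = 0.22·53.439 + 0.36·17.39 + 0.42·24.831 = 28.446.
Var(X) = E[X²] − (E[X])² = 28.446 − 23.3869 = 5.0591.

5.0591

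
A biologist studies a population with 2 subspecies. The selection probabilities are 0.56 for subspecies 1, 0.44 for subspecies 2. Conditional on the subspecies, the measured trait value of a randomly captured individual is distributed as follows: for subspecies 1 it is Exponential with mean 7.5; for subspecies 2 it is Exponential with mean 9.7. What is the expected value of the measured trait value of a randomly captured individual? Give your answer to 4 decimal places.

Component means — 1: 7.5; 2: 9.7.
E[X] = 0.56·7.5 + 0.44·9.7 = 8.468.

8.4680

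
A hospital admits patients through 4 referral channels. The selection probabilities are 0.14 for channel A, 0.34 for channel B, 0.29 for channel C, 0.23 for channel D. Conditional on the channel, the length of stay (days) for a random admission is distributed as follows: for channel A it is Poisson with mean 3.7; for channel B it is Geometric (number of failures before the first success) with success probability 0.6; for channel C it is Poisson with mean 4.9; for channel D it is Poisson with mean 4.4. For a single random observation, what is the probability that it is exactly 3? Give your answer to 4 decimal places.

Conditional on each channel, P(X = 3): A: 0.20872; B: 0.0384; C: 0.146014; D: 0.174305.
By total probability, P(X = 3) = 0.14·0.20872 + 0.34·0.0384 + 0.29·0.146014 + 0.23·0.174305 = 0.124711.

0.1247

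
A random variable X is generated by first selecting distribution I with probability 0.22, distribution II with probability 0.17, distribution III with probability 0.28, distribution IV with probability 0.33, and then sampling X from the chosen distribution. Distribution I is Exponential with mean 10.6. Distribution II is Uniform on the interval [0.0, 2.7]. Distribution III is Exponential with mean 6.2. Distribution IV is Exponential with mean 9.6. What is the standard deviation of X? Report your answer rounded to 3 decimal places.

8.745

Per component, I: μ=10.6, E[X²]=224.72; II: μ=1.35, E[X²]=2.43; III: μ=6.2, E[X²]=76.88; IV: μ=9.6, E[X²]=184.32.
E[X] = 0.22·10.6 + 0.17·1.35 + 0.28·6.2 + 0.33·9.6 = 7.4655.
E[X²] = 0.22·224.72 + 0.17·2.43 + 0.28·76.88 + 0.33·184.32 = 132.204.
Var(X) = E[X²] − (E[X])² = 132.204 − 55.7337 = 76.4698.
SD(X) = √76.4698 = 8.7447.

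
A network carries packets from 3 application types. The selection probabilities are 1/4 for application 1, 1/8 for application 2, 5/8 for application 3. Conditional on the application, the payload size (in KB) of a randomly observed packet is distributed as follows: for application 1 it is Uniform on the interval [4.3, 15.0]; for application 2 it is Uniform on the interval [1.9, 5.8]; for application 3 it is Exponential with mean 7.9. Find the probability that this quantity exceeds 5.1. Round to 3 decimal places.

Conditional on each application, P(X > 5.1): 1: 0.925234; 2: 0.179487; 3: 0.524364.
By total probability, P(X > 5.1) = 0.25·0.925234 + 0.125·0.179487 + 0.625·0.524364 = 0.581472.

0.581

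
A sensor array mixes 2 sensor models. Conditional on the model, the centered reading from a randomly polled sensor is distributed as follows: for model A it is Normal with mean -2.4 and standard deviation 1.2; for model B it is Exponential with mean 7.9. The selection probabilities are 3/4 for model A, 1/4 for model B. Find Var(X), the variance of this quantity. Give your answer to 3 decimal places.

Per component, A: μ=-2.4, E[X²]=7.2; B: μ=7.9, E[X²]=124.82.
E[X] = 0.75·-2.4 + 0.25·7.9 = 0.175.
E[X²] = 0.75·7.2 + 0.25·124.82 = 36.605.
Var(X) = E[X²] − (E[X])² = 36.605 − 0.030625 = 36.5744.

36.574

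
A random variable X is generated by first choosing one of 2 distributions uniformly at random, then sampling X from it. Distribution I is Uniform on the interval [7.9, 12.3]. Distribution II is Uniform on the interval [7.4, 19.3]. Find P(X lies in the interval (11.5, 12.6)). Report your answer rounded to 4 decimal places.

0.1371

Conditional on each component, P(11.5 < X < 12.6): I: 0.181818; II: 0.092437.
By total probability, P(11.5 < X < 12.6) = 0.5·0.181818 + 0.5·0.092437 = 0.137128.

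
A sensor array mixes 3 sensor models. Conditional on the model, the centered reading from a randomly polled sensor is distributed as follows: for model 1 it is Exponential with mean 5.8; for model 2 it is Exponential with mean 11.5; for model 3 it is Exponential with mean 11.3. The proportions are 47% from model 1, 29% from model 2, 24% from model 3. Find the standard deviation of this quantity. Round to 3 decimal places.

9.626

Per component, 1: μ=5.8, E[X²]=67.28; 2: μ=11.5, E[X²]=264.5; 3: μ=11.3, E[X²]=255.38.
E[X] = 0.47·5.8 + 0.29·11.5 + 0.24·11.3 = 8.773.
E[X²] = 0.47·67.28 + 0.29·264.5 + 0.24·255.38 = 169.618.
Var(X) = E[X²] − (E[X])² = 169.618 − 76.9655 = 92.6523.
SD(X) = √92.6523 = 9.6256.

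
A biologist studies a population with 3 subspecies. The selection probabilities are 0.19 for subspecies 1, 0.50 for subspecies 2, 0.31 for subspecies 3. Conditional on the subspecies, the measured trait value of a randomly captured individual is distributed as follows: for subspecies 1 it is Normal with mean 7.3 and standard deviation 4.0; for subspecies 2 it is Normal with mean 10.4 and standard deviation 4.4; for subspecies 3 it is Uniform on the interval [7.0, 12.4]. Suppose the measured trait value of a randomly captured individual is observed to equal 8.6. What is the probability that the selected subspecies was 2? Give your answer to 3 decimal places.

Likelihoods f(8.6 | ·): 1: 0.094605; 2: 0.0833905; 3: 0.185185.
Posterior ∝ prior × likelihood. Numerator for 2: 0.5·0.0833905 = 0.0416953.
Normalizing constant: 0.19·0.094605 + 0.5·0.0833905 + 0.31·0.185185 = 0.117078.
P(2 | observation) = 0.0416953 / 0.117078 = 0.356133.

0.356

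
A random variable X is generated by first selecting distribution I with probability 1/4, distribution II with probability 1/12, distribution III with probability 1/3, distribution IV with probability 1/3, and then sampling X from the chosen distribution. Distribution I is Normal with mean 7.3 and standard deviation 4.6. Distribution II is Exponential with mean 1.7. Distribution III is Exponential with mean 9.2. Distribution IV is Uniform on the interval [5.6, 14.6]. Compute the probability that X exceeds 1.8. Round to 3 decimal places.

0.857

Conditional on each component, P(X > 1.8): I: 0.884084; II: 0.346864; III: 0.822298; IV: 1.
By total probability, P(X > 1.8) = 0.25·0.884084 + 0.0833333·0.346864 + 0.333333·0.822298 + 0.333333·1 = 0.857359.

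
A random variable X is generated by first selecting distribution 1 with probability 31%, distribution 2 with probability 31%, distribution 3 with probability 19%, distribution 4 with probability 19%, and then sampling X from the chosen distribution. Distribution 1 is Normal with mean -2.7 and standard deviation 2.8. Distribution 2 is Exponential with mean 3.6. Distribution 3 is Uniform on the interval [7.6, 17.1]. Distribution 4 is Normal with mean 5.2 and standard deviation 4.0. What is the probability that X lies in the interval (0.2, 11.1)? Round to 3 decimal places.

Conditional on each component, P(0.2 < X < 11.1): 1: 0.150167; 2: 0.900153; 3: 0.368421; 4: 0.824244.
By total probability, P(0.2 < X < 11.1) = 0.31·0.150167 + 0.31·0.900153 + 0.19·0.368421 + 0.19·0.824244 = 0.552206.

0.552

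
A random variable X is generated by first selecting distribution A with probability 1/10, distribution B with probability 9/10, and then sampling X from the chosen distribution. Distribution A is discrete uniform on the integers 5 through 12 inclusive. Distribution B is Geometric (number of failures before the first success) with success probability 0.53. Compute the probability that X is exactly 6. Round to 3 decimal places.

Conditional on each component, P(X = 6): A: 0.125; B: 0.00571298.
By total probability, P(X = 6) = 0.1·0.125 + 0.9·0.00571298 = 0.0176417.

0.018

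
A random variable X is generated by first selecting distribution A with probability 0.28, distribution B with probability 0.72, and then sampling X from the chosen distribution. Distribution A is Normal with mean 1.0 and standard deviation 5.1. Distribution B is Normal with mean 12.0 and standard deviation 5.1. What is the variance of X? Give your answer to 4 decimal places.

50.4036

Per component, A: μ=1, E[X²]=27.01; B: μ=12, E[X²]=170.01.
E[X] = 0.28·1 + 0.72·12 = 8.92.
E[X²] = 0.28·27.01 + 0.72·170.01 = 129.97.
Var(X) = E[X²] − (E[X])² = 129.97 − 79.5664 = 50.4036.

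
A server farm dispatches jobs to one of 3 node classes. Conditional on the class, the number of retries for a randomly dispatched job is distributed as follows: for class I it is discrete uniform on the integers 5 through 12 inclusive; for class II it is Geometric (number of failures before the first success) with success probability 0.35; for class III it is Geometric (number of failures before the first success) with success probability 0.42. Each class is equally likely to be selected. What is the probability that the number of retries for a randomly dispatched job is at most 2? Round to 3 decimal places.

0.510

Conditional on each class, P(X ≤ 2): I: 0; II: 0.725375; III: 0.804888.
By total probability, P(X ≤ 2) = 0.333333·0 + 0.333333·0.725375 + 0.333333·0.804888 = 0.510088.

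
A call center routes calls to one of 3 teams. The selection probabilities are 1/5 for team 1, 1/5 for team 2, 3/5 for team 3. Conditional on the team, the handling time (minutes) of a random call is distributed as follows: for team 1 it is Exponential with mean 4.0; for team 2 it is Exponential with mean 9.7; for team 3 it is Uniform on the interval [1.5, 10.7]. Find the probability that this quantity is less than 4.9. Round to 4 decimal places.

Conditional on each team, P(X < 4.9): 1: 0.706242; 2: 0.396588; 3: 0.369565.
By total probability, P(X < 4.9) = 0.2·0.706242 + 0.2·0.396588 + 0.6·0.369565 = 0.442305.

0.4423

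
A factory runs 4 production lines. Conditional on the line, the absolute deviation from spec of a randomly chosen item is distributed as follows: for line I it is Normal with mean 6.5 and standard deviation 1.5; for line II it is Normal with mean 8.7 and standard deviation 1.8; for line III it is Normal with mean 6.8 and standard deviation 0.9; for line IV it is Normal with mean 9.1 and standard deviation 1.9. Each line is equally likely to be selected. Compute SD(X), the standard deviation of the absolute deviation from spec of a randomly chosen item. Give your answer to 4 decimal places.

Per component, I: μ=6.5, E[X²]=44.5; II: μ=8.7, E[X²]=78.93; III: μ=6.8, E[X²]=47.05; IV: μ=9.1, E[X²]=86.42.
E[X] = 0.25·6.5 + 0.25·8.7 + 0.25·6.8 + 0.25·9.1 = 7.775.
E[X²] = 0.25·44.5 + 0.25·78.93 + 0.25·47.05 + 0.25·86.42 = 64.225.
Var(X) = E[X²] − (E[X])² = 64.225 − 60.4506 = 3.77437.
SD(X) = √3.77437 = 1.94278.

1.9428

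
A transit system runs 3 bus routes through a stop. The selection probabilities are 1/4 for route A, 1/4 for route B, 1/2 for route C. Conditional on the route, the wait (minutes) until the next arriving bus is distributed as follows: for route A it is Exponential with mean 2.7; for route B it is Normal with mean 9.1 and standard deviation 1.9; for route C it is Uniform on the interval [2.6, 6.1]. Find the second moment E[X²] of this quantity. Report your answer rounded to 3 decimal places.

For each component E[X²] = Var + (mean)², giving A: 14.58; B: 86.42; C: 19.9433.
Overall E[X²] = 0.25·14.58 + 0.25·86.42 + 0.5·19.9433 = 35.2217.

35.222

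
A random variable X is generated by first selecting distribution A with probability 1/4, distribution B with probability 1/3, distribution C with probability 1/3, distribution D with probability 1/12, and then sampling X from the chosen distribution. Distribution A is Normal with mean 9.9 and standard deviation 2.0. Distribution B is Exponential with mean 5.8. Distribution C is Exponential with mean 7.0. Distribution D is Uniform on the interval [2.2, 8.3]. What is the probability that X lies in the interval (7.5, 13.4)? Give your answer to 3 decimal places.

Conditional on each component, P(7.5 < X < 13.4): A: 0.844871; B: 0.175191; C: 0.195072; D: 0.131148.
By total probability, P(7.5 < X < 13.4) = 0.25·0.844871 + 0.333333·0.175191 + 0.333333·0.195072 + 0.0833333·0.131148 = 0.345568.

0.346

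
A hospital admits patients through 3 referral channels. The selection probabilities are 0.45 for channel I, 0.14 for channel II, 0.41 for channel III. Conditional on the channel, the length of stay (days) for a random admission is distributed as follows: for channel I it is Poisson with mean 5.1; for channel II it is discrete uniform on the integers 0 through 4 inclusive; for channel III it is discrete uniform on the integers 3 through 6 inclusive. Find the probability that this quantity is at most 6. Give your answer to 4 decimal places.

Conditional on each channel, P(X ≤ 6): I: 0.74742; II: 1; III: 1.
By total probability, P(X ≤ 6) = 0.45·0.74742 + 0.14·1 + 0.41·1 = 0.886339.

0.8863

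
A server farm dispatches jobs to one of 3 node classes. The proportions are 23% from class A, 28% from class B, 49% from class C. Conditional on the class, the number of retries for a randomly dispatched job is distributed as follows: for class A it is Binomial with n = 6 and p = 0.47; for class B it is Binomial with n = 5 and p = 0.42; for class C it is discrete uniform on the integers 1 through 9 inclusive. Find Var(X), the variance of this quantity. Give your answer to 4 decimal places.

5.6743

Per component, A: μ=2.82, E[X²]=9.447; B: μ=2.1, E[X²]=5.628; C: μ=5, E[X²]=31.6667.
E[X] = 0.23·2.82 + 0.28·2.1 + 0.49·5 = 3.6866.
E[X²] = 0.23·9.447 + 0.28·5.628 + 0.49·31.6667 = 19.2653.
Var(X) = E[X²] − (E[X])² = 19.2653 − 13.591 = 5.6743.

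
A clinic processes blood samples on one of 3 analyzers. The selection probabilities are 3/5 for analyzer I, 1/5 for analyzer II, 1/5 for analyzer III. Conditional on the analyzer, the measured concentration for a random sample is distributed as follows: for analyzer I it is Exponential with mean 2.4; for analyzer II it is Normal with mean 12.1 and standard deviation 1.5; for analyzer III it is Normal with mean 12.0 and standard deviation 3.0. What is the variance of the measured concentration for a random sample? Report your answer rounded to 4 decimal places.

Per component, I: μ=2.4, E[X²]=11.52; II: μ=12.1, E[X²]=148.66; III: μ=12, E[X²]=153.
E[X] = 0.6·2.4 + 0.2·12.1 + 0.2·12 = 6.26.
E[X²] = 0.6·11.52 + 0.2·148.66 + 0.2·153 = 67.244.
Var(X) = E[X²] − (E[X])² = 67.244 − 39.1876 = 28.0564.

28.0564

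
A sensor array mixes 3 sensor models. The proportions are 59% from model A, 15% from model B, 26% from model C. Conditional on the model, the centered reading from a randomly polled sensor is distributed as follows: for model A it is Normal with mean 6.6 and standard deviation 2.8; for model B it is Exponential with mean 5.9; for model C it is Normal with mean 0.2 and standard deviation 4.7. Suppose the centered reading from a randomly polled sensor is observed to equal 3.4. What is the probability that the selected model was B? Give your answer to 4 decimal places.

0.1891

Likelihoods f(3.4 | ·): A: 0.0741534; B: 0.0952525; C: 0.0673212.
Posterior ∝ prior × likelihood. Numerator for B: 0.15·0.0952525 = 0.0142879.
Normalizing constant: 0.59·0.0741534 + 0.15·0.0952525 + 0.26·0.0673212 = 0.0755419.
P(B | observation) = 0.0142879 / 0.0755419 = 0.189138.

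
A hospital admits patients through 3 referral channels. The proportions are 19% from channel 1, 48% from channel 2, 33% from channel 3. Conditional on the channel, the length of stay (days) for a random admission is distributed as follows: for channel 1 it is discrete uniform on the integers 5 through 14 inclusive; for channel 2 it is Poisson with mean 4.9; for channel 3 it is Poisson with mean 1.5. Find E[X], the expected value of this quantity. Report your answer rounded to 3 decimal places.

4.652

Component means — 1: 9.5; 2: 4.9; 3: 1.5.
E[X] = 0.19·9.5 + 0.48·4.9 + 0.33·1.5 = 4.652.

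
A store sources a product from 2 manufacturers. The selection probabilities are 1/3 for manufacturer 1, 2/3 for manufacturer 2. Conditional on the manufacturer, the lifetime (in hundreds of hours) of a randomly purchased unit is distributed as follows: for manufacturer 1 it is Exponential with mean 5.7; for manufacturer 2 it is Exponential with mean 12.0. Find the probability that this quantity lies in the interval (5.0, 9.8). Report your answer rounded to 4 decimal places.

0.2238

Conditional on each manufacturer, P(5.0 < X < 9.8): 1: 0.236757; 2: 0.217338.
By total probability, P(5.0 < X < 9.8) = 0.333333·0.236757 + 0.666667·0.217338 = 0.223811.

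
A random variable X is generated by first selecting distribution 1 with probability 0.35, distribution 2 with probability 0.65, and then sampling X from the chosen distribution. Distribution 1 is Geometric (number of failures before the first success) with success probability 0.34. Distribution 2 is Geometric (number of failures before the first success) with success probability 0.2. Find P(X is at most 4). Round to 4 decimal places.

Conditional on each component, P(X ≤ 4): 1: 0.874767; 2: 0.67232.
By total probability, P(X ≤ 4) = 0.35·0.874767 + 0.65·0.67232 = 0.743176.

0.7432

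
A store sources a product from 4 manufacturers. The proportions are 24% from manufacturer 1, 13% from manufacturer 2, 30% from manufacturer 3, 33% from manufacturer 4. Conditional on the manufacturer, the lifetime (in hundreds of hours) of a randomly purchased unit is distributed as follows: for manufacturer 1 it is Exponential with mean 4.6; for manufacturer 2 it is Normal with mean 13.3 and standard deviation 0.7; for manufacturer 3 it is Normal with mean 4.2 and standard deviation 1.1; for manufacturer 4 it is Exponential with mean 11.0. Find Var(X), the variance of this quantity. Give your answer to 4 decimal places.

59.0865

Per component, 1: μ=4.6, E[X²]=42.32; 2: μ=13.3, E[X²]=177.38; 3: μ=4.2, E[X²]=18.85; 4: μ=11, E[X²]=242.
E[X] = 0.24·4.6 + 0.13·13.3 + 0.3·4.2 + 0.33·11 = 7.723.
E[X²] = 0.24·42.32 + 0.13·177.38 + 0.3·18.85 + 0.33·242 = 118.731.
Var(X) = E[X²] − (E[X])² = 118.731 − 59.6447 = 59.0865.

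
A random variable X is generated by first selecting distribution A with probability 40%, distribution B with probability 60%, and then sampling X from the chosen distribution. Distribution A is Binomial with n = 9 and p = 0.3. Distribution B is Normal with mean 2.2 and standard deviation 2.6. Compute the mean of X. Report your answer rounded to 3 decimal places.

Component means — A: 2.7; B: 2.2.
E[X] = 0.4·2.7 + 0.6·2.2 = 2.4.

2.400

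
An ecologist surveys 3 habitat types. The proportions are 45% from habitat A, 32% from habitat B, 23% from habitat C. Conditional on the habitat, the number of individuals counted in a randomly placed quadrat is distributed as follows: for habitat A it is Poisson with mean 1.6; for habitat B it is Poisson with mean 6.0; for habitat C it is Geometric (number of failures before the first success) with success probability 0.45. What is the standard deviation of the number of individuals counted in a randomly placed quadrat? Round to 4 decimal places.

Per component, A: μ=1.6, E[X²]=4.16; B: μ=6, E[X²]=42; C: μ=1.22222, E[X²]=4.20988.
E[X] = 0.45·1.6 + 0.32·6 + 0.23·1.22222 = 2.92111.
E[X²] = 0.45·4.16 + 0.32·42 + 0.23·4.20988 = 16.2803.
Var(X) = E[X²] − (E[X])² = 16.2803 − 8.53289 = 7.74738.
SD(X) = √7.74738 = 2.78341.

2.7834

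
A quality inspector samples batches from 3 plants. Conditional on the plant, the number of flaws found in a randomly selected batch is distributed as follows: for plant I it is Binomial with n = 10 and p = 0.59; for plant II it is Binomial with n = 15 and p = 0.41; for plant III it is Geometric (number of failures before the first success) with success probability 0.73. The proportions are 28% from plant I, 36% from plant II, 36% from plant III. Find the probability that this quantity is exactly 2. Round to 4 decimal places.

Conditional on each plant, P(X = 2): I: 0.012508; II: 0.0185282; III: 0.053217.
By total probability, P(X = 2) = 0.28·0.012508 + 0.36·0.0185282 + 0.36·0.053217 = 0.0293305.

0.0293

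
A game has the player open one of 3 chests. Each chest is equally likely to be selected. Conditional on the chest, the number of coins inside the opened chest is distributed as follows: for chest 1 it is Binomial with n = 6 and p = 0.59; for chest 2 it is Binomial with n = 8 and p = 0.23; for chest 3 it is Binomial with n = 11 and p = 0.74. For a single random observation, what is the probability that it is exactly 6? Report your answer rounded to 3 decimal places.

Conditional on each chest, P(X = 6): 1: 0.0421805; 2: 0.00245757; 3: 0.0901362.
By total probability, P(X = 6) = 0.333333·0.0421805 + 0.333333·0.00245757 + 0.333333·0.0901362 = 0.0449248.

0.045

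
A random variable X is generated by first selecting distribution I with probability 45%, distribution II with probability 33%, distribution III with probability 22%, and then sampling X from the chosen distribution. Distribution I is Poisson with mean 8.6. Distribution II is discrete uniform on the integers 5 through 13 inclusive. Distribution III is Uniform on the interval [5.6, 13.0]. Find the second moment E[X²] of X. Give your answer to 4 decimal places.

For each component E[X²] = Var + (mean)², giving I: 82.56; II: 87.6667; III: 91.0533.
Overall E[X²] = 0.45·82.56 + 0.33·87.6667 + 0.22·91.0533 = 86.1137.

86.1137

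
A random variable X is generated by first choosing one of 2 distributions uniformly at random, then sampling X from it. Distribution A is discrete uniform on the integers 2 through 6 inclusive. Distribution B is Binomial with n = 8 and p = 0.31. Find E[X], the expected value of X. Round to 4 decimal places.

3.2400

Component means — A: 4; B: 2.48.
E[X] = 0.5·4 + 0.5·2.48 = 3.24.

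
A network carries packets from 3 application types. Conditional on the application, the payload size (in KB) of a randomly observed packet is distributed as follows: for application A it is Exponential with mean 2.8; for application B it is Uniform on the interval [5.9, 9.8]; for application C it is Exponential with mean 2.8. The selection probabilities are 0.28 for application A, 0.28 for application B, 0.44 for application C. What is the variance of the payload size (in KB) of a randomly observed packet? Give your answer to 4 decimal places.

Per component, A: μ=2.8, E[X²]=15.68; B: μ=7.85, E[X²]=62.89; C: μ=2.8, E[X²]=15.68.
E[X] = 0.28·2.8 + 0.28·7.85 + 0.44·2.8 = 4.214.
E[X²] = 0.28·15.68 + 0.28·62.89 + 0.44·15.68 = 28.8988.
Var(X) = E[X²] − (E[X])² = 28.8988 − 17.7578 = 11.141.

11.1410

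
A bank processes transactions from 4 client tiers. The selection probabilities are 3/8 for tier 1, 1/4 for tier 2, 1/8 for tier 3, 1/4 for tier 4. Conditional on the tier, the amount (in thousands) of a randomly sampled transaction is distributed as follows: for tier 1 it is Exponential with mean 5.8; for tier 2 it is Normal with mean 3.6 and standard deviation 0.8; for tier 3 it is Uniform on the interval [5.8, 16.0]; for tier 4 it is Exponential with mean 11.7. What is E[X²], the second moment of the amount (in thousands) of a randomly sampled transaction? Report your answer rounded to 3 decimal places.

113.010

For each component E[X²] = Var + (mean)², giving 1: 67.28; 2: 13.6; 3: 127.48; 4: 273.78.
Overall E[X²] = 0.375·67.28 + 0.25·13.6 + 0.125·127.48 + 0.25·273.78 = 113.01.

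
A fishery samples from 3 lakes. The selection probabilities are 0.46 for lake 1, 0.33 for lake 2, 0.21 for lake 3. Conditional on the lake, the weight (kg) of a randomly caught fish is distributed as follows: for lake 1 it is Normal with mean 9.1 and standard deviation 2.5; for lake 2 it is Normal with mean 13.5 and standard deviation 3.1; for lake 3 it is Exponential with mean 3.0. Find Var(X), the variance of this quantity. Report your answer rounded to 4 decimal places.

Per component, 1: μ=9.1, E[X²]=89.06; 2: μ=13.5, E[X²]=191.86; 3: μ=3, E[X²]=18.
E[X] = 0.46·9.1 + 0.33·13.5 + 0.21·3 = 9.271.
E[X²] = 0.46·89.06 + 0.33·191.86 + 0.21·18 = 108.061.
Var(X) = E[X²] − (E[X])² = 108.061 − 85.9514 = 22.11.

22.1100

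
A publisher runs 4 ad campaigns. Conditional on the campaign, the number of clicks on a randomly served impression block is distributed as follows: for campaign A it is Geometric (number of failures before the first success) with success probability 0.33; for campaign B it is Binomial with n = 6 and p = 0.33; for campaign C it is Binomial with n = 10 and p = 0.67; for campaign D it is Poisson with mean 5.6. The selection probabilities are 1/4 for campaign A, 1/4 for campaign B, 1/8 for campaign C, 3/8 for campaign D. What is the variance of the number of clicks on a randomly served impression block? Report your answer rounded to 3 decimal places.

8.104

Per component, A: μ=2.0303, E[X²]=10.2746; B: μ=1.98, E[X²]=5.247; C: μ=6.7, E[X²]=47.101; D: μ=5.6, E[X²]=36.96.
E[X] = 0.25·2.0303 + 0.25·1.98 + 0.125·6.7 + 0.375·5.6 = 3.94008.
E[X²] = 0.25·10.2746 + 0.25·5.247 + 0.125·47.101 + 0.375·36.96 = 23.628.
Var(X) = E[X²] − (E[X])² = 23.628 − 15.5242 = 8.10382.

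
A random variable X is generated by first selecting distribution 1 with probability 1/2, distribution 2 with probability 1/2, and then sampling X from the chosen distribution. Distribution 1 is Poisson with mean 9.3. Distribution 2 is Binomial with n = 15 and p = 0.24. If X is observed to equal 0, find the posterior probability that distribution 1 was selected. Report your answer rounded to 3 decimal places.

0.006

Likelihoods P(X=0 | ·): 1: 9.14242e-05; 2: 0.0163006.
Posterior ∝ prior × likelihood. Numerator for 1: 0.5·9.14242e-05 = 4.57121e-05.
Normalizing constant: 0.5·9.14242e-05 + 0.5·0.0163006 = 0.00819602.
P(1 | observation) = 4.57121e-05 / 0.00819602 = 0.00557736.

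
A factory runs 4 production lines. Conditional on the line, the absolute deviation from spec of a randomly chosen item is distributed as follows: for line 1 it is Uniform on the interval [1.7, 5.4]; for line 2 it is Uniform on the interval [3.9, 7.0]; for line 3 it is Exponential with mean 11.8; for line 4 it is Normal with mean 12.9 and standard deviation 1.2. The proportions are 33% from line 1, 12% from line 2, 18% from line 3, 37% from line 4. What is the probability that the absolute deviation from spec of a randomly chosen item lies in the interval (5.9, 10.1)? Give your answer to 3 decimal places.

Conditional on each line, P(5.9 < X < 10.1): 1: 0; 2: 0.354839; 3: 0.181644; 4: 0.00981533.
By total probability, P(5.9 < X < 10.1) = 0.33·0 + 0.12·0.354839 + 0.18·0.181644 + 0.37·0.00981533 = 0.0789082.

0.079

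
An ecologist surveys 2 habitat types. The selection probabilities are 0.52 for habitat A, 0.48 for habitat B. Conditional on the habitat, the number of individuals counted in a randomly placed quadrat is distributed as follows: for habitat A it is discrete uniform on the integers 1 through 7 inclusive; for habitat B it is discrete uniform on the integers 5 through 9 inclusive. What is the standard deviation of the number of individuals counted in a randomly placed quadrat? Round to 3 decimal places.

2.299

Per component, A: μ=4, E[X²]=20; B: μ=7, E[X²]=51.
E[X] = 0.52·4 + 0.48·7 = 5.44.
E[X²] = 0.52·20 + 0.48·51 = 34.88.
Var(X) = E[X²] − (E[X])² = 34.88 − 29.5936 = 5.2864.
SD(X) = √5.2864 = 2.29922.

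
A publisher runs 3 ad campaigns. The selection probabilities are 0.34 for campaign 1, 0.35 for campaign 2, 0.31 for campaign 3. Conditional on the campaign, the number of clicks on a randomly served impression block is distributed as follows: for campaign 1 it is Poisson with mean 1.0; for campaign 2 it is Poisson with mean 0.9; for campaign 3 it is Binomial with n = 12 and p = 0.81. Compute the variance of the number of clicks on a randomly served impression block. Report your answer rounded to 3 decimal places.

17.684

Per component, 1: μ=1, E[X²]=2; 2: μ=0.9, E[X²]=1.71; 3: μ=9.72, E[X²]=96.3252.
E[X] = 0.34·1 + 0.35·0.9 + 0.31·9.72 = 3.6682.
E[X²] = 0.34·2 + 0.35·1.71 + 0.31·96.3252 = 31.1393.
Var(X) = E[X²] − (E[X])² = 31.1393 − 13.4557 = 17.6836.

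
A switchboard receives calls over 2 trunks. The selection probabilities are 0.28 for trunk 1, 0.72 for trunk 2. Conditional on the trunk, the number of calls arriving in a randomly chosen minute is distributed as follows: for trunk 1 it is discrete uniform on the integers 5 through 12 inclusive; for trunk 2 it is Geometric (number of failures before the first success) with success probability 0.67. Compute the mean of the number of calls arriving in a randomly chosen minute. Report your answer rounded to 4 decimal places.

Component means — 1: 8.5; 2: 0.492537.
E[X] = 0.28·8.5 + 0.72·0.492537 = 2.73463.

2.7346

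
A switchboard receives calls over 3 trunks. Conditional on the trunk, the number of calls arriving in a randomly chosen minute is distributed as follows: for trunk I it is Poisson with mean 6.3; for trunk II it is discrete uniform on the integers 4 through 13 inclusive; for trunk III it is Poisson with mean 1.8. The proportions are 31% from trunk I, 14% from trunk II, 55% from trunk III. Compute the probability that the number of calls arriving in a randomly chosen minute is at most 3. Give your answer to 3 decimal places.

0.529

Conditional on each trunk, P(X ≤ 3): I: 0.126374; II: 0; III: 0.891292.
By total probability, P(X ≤ 3) = 0.31·0.126374 + 0.14·0 + 0.55·0.891292 = 0.529386.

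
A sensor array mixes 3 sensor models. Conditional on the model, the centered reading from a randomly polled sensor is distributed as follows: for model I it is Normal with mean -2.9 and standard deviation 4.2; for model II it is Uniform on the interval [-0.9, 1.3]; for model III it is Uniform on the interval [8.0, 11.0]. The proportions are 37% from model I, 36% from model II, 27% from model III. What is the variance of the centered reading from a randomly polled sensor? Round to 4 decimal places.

31.9220

Per component, I: μ=-2.9, E[X²]=26.05; II: μ=0.2, E[X²]=0.443333; III: μ=9.5, E[X²]=91.
E[X] = 0.37·-2.9 + 0.36·0.2 + 0.27·9.5 = 1.564.
E[X²] = 0.37·26.05 + 0.36·0.443333 + 0.27·91 = 34.3681.
Var(X) = E[X²] − (E[X])² = 34.3681 − 2.4461 = 31.922.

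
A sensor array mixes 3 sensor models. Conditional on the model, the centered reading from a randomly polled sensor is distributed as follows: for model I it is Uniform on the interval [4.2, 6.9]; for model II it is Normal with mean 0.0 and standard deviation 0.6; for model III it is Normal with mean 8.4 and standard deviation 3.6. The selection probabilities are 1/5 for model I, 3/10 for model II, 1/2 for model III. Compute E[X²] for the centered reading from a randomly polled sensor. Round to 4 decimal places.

For each component E[X²] = Var + (mean)², giving I: 31.41; II: 0.36; III: 83.52.
Overall E[X²] = 0.2·31.41 + 0.3·0.36 + 0.5·83.52 = 48.15.

48.1500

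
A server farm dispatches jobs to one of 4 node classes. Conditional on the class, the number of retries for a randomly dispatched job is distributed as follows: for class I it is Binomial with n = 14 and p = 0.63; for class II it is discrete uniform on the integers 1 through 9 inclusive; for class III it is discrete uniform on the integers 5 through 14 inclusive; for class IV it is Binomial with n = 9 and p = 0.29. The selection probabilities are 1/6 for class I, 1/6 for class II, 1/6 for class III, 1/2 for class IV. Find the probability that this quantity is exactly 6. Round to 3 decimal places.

Conditional on each class, P(X = 6): I: 0.0659496; II: 0.111111; III: 0.1; IV: 0.0178831.
By total probability, P(X = 6) = 0.166667·0.0659496 + 0.166667·0.111111 + 0.166667·0.1 + 0.5·0.0178831 = 0.0551183.

0.055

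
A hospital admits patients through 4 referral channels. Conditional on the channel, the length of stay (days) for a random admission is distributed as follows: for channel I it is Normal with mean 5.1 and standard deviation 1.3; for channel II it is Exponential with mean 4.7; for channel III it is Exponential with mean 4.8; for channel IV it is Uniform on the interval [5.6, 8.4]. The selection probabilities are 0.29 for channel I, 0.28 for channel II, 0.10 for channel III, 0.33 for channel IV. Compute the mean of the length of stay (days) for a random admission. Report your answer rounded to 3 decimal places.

Component means — I: 5.1; II: 4.7; III: 4.8; IV: 7.
E[X] = 0.29·5.1 + 0.28·4.7 + 0.1·4.8 + 0.33·7 = 5.585.

5.585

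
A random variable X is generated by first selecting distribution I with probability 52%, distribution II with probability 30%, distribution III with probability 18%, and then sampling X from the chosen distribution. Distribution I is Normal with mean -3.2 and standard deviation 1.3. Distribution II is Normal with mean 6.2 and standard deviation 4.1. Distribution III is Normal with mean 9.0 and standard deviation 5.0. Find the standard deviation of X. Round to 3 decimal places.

Per component, I: μ=-3.2, E[X²]=11.93; II: μ=6.2, E[X²]=55.25; III: μ=9, E[X²]=106.
E[X] = 0.52·-3.2 + 0.3·6.2 + 0.18·9 = 1.816.
E[X²] = 0.52·11.93 + 0.3·55.25 + 0.18·106 = 41.8586.
Var(X) = E[X²] − (E[X])² = 41.8586 − 3.29786 = 38.5607.
SD(X) = √38.5607 = 6.20973.

6.210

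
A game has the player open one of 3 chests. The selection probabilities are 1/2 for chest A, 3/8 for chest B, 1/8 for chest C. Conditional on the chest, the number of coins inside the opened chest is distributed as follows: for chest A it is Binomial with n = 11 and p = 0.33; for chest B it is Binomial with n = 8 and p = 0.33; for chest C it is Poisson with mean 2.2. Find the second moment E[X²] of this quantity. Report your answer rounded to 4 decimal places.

11.9614

For each component E[X²] = Var + (mean)², giving A: 15.609; B: 8.7384; C: 7.04.
Overall E[X²] = 0.5·15.609 + 0.375·8.7384 + 0.125·7.04 = 11.9614.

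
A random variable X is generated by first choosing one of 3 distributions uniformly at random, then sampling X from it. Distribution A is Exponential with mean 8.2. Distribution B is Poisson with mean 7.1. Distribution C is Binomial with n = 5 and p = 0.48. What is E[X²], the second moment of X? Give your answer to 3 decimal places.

66.333

For each component E[X²] = Var + (mean)², giving A: 134.48; B: 57.51; C: 7.008.
Overall E[X²] = 0.333333·134.48 + 0.333333·57.51 + 0.333333·7.008 = 66.3327.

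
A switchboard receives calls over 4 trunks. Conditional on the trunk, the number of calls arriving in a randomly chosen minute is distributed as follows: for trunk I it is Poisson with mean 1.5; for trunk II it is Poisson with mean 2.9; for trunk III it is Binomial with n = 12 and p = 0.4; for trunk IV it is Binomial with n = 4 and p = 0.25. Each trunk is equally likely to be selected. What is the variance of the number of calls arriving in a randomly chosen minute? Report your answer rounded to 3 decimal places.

Per component, I: μ=1.5, E[X²]=3.75; II: μ=2.9, E[X²]=11.31; III: μ=4.8, E[X²]=25.92; IV: μ=1, E[X²]=1.75.
E[X] = 0.25·1.5 + 0.25·2.9 + 0.25·4.8 + 0.25·1 = 2.55.
E[X²] = 0.25·3.75 + 0.25·11.31 + 0.25·25.92 + 0.25·1.75 = 10.6825.
Var(X) = E[X²] − (E[X])² = 10.6825 − 6.5025 = 4.18.

4.180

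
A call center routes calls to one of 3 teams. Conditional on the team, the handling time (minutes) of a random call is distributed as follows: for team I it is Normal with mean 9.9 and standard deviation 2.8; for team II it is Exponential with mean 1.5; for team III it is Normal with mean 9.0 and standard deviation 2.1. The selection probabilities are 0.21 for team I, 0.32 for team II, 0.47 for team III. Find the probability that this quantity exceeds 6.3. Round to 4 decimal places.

Conditional on each team, P(X > 6.3): I: 0.900729; II: 0.0149956; III: 0.900729.
By total probability, P(X > 6.3) = 0.21·0.900729 + 0.32·0.0149956 + 0.47·0.900729 = 0.617294.

0.6173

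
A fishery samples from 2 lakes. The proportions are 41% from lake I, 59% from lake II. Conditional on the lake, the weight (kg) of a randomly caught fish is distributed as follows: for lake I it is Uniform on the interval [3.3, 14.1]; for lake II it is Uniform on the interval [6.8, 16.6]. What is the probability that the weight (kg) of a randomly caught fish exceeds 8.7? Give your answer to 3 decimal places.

0.681

Conditional on each lake, P(X > 8.7): I: 0.5; II: 0.806122.
By total probability, P(X > 8.7) = 0.41·0.5 + 0.59·0.806122 = 0.680612.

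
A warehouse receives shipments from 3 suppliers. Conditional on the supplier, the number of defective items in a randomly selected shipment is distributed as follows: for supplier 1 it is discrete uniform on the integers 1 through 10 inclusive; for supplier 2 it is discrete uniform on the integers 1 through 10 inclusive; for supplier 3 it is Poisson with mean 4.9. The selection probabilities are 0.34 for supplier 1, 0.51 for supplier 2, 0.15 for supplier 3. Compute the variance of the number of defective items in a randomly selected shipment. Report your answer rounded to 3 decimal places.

7.793

Per component, 1: μ=5.5, E[X²]=38.5; 2: μ=5.5, E[X²]=38.5; 3: μ=4.9, E[X²]=28.91.
E[X] = 0.34·5.5 + 0.51·5.5 + 0.15·4.9 = 5.41.
E[X²] = 0.34·38.5 + 0.51·38.5 + 0.15·28.91 = 37.0615.
Var(X) = E[X²] − (E[X])² = 37.0615 − 29.2681 = 7.7934.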